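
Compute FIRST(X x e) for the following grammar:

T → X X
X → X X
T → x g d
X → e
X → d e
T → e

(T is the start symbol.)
{ 'd', 'e' }

FIRST sets of the non-terminals involved (from the grammar, by fixed-point iteration):
  FIRST(X) = { 'd', 'e' }

To compute FIRST(X x e), process the symbols left to right:
Symbol X is a non-terminal. Add FIRST(X) \ {ε} = { 'd', 'e' }
X is not nullable (ε ∉ FIRST(X)), so stop here.
FIRST(X x e) = { 'd', 'e' }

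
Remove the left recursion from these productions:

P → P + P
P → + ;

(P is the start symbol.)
P is directly left-recursive. The standard transformation for
  A → A α₁ | ... | A α_m | β₁ | ... | β_n
is
  A  → β₁ A' | ... | β_n A'
  A' → α₁ A' | ... | α_m A' | ε

P → + ; becomes P → + ; P'
P → P + P becomes P' → + P P'
Add P' → ε

Resulting grammar:
P → + ; P'
P' → + P P'
P' → ε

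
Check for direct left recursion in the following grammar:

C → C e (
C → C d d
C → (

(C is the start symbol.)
Direct left recursion occurs when N → N α for some non-terminal N (the right-hand side begins with the left-hand side itself).

C → C e (: LEFT RECURSIVE (starts with C)
C → C d d: LEFT RECURSIVE (starts with C)
C → (: starts with '('

The grammar has direct left recursion on: C.

Answer: Yes, C is left-recursive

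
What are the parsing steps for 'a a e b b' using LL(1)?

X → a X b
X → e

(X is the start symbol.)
LL(1) parsing maintains a stack (initially the start symbol over $) and the input. At each step: if the stack top is a terminal, match it against the current input token; if it is a non-terminal N, replace it with the RHS of M[N, lookahead] (the unique production whose predict set contains the lookahead).

Stack is shown with the top on the left.

Stack      Input        Action
------------------------------
X $        a a e b b $  output X → a X b
a X b $    a a e b b $  match 'a'
X b $      a e b b $    output X → a X b
a X b b $  a e b b $    match 'a'
X b b $    e b b $      output X → e
e b b $    e b b $      match 'e'
b b $      b b $        match 'b'
b $        b $          match 'b'
$          $            accept

The string is accepted.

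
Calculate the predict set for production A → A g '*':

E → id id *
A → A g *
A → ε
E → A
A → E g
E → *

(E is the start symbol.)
PREDICT(A → A g '*') = (FIRST(RHS) \ {ε}) ∪ (FOLLOW(A) if ε ∈ FIRST(RHS), i.e. RHS ⇒* ε)
FIRST(A) = { '*', 'g', 'id', ε }
FIRST(A g '*') = { '*', 'g', 'id' }
ε ∉ FIRST(A g '*'), so FOLLOW(A) is not added.
PREDICT(A → A g '*') = { '*', 'g', 'id' }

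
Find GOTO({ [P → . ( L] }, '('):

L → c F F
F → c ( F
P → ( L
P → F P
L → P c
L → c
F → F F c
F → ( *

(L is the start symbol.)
{ [F → . ( *], [F → . F F c], [F → . c ( F], [L → . P c], [L → . c F F], [L → . c], [P → ( . L], [P → . ( L], [P → . F P] }

GOTO(I, '(') = CLOSURE({ [A → αX.β] : [A → α.Xβ] ∈ I, X = '(' })

Items with dot before '(', with the dot advanced:
  [P → . ( L] → [P → ( . L]
Closure of the advanced items:
  [P → ( . L] has the dot before L: add [L → . c F F], [L → . P c], [L → . c]
  [L → . P c] has the dot before P: add [P → . ( L], [P → . F P]
  [P → . F P] has the dot before F: add [F → . c ( F], [F → . F F c], [F → . ( *]

GOTO = { [F → . ( *], [F → . F F c], [F → . c ( F], [L → . P c], [L → . c F F], [L → . c], [P → ( . L], [P → . ( L], [P → . F P] }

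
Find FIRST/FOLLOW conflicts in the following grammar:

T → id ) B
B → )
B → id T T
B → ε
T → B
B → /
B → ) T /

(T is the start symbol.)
Yes. T → id ')' B with FOLLOW(T) on { 'id' }; B → ')' with FOLLOW(B) on { ')' }; B → id T T with FOLLOW(B) on { 'id' }; B → '/' with FOLLOW(B) on { '/' }; B → ')' T '/' with FOLLOW(B) on { ')' }

Nullable non-terminals: B, T.
FIRST sets used below: FIRST(B) = { ')', '/', 'id', ε }

B: nullable alternative(s) B → ε; FOLLOW(B) = { $, ')', '/', 'id' }
  B → ): FIRST \ {ε} = { ')' } — overlaps FOLLOW(B) on { ')' }: CONFLICT
  B → id T T: FIRST \ {ε} = { 'id' } — overlaps FOLLOW(B) on { 'id' }: CONFLICT
  B → ε: FIRST \ {ε} = { } — this is the only nullable alternative, skip
  B → /: FIRST \ {ε} = { '/' } — overlaps FOLLOW(B) on { '/' }: CONFLICT
  B → ) T /: FIRST \ {ε} = { ')' } — overlaps FOLLOW(B) on { ')' }: CONFLICT

T: nullable alternative(s) T → B; FOLLOW(T) = { $, ')', '/', 'id' }
  T → id ) B: FIRST \ {ε} = { 'id' } — overlaps FOLLOW(T) on { 'id' }: CONFLICT
  T → B: FIRST \ {ε} = { ')', '/', 'id' } — this is the only nullable alternative, skip

So the grammar has 5 FIRST/FOLLOW conflicts (marked CONFLICT above).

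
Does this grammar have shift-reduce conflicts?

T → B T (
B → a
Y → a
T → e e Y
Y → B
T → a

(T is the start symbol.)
No shift-reduce conflicts

A shift-reduce conflict occurs when an LR(0) state has both:
  - a complete (reduce) item [A → α .] (dot at the end), and
  - a shift item [B → β . c γ] (dot before a terminal).

Augment with T' → T and build the canonical LR(0) collection (I0 = CLOSURE({[T' → . T]}), then GOTO on every symbol after a dot until no new states appear). It has 11 states:
  I0: { [B → . a], [T → . B T (], [T → . a], [T → . e e Y], [T' → . T] }  — shift
  I1: { [B → . a], [T → . B T (], [T → . a], [T → . e e Y], [T → B . T (] }  — shift
  I2: { [T' → T .] }  — accept
  I3: { [B → a .], [T → a .] }  — 2 reduces
  I4: { [T → e . e Y] }  — shift
  I5: { [B → . a], [T → e e . Y], [Y → . B], [Y → . a] }  — shift
  I6: { [Y → B .] }  — reduce
  I7: { [T → e e Y .] }  — reduce
  I8: { [B → a .], [Y → a .] }  — 2 reduces
  I9: { [T → B T . (] }  — shift
  I10: { [T → B T ( .] }  — reduce

No state contains both a complete item and a shift item.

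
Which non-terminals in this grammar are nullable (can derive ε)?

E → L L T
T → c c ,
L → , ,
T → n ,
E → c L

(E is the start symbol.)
None

A non-terminal is nullable if it can derive ε (the empty string): either it has an ε-production, or it has a production whose right-hand side consists entirely of nullable non-terminals.

There are no ε-productions, so no non-terminal can derive ε.
No non-terminals are nullable.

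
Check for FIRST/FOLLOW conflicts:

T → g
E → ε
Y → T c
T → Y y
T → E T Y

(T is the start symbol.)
No FIRST/FOLLOW conflicts.

Nullable non-terminals: E.
E has a nullable alternative but only one production, so nothing to check.

T, Y have no nullable alternative, so no FIRST/FOLLOW check is needed there.

No FIRST/FOLLOW conflicts found.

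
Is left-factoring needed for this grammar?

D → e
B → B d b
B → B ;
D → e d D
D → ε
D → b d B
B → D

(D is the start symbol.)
Yes, D has productions with common prefix 'e'; B has productions with common prefix 'B'

Left-factoring is needed when two productions for the same non-terminal
share a common prefix on the right-hand side.

Productions for D:
  D → e
  D → e d D
  D → ε
  D → b d B
Productions for B:
  B → B d b
  B → B ;
  B → D

Found common prefix 'e' in productions for D
Found common prefix 'B' in productions for B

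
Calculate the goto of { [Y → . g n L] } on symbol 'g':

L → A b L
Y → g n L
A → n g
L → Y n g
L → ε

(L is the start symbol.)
GOTO(I, 'g') = CLOSURE({ [A → αX.β] : [A → α.Xβ] ∈ I, X = 'g' })

Items with dot before 'g', with the dot advanced:
  [Y → . g n L] → [Y → g . n L]
Closure adds nothing (no advanced item has the dot before a non-terminal).

GOTO = { [Y → g . n L] }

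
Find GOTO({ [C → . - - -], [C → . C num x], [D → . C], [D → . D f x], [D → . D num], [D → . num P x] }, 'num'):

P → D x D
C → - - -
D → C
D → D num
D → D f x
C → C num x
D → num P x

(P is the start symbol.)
GOTO(I, 'num') = CLOSURE({ [A → αX.β] : [A → α.Xβ] ∈ I, X = 'num' })

Items with dot before 'num', with the dot advanced:
  [D → . num P x] → [D → num . P x]
Closure of the advanced items:
  [D → num . P x] has the dot before P: add [P → . D x D]
  [P → . D x D] has the dot before D: add [D → . C], [D → . D num], [D → . D f x], [D → . num P x]
  [D → . C] has the dot before C: add [C → . - - -], [C → . C num x]

GOTO = { [C → . - - -], [C → . C num x], [D → . C], [D → . D f x], [D → . D num], [D → . num P x], [D → num . P x], [P → . D x D] }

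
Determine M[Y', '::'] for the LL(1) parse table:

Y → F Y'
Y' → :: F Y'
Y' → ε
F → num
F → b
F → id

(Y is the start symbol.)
Y' → :: F Y'

To find M[Y', '::'], we find productions for Y' where '::' is in the predict set (PREDICT(N → α) = (FIRST(α) \ {ε}) ∪ (FOLLOW(N) if α ⇒* ε)).

Relevant sets:
  FOLLOW(Y') = { $ }

Y' → :: F Y': PREDICT = { '::' }
  '::' is in predict set, so this production goes in M[Y', '::']
Y' → ε: PREDICT = { $ }

M[Y', '::'] = Y' → :: F Y'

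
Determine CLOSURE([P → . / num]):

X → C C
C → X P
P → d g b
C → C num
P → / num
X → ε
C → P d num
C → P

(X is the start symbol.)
{ [P → . / num] }

Start with: [P → . / num]
The dot precedes the terminal '/', so nothing is added.

CLOSURE = { [P → . / num] }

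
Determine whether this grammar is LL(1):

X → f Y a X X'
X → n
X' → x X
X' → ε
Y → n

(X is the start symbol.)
No. Predict set conflict for X': { 'x' }

A grammar is LL(1) if for each non-terminal N with multiple productions, the predict sets of those productions are pairwise disjoint, where PREDICT(N → α) = (FIRST(α) \ {ε}) ∪ (FOLLOW(N) if α ⇒* ε).

Relevant sets:
  FOLLOW(X') = { $, 'x' }

For X:
  PREDICT(X → f Y a X X') = { 'f' }
  PREDICT(X → n) = { 'n' }
For X':
  PREDICT(X' → x X) = { 'x' }
  PREDICT(X' → ε) = { $, 'x' }
Y has a single production, so nothing to check there.

Conflict found: Predict set conflict for X': { 'x' }
The grammar is NOT LL(1).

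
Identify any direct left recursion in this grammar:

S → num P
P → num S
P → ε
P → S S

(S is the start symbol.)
No direct left recursion

Direct left recursion occurs when N → N α for some non-terminal N (the right-hand side begins with the left-hand side itself).

S → num P: starts with num
P → num S: starts with num
P → ε: starts with ε
P → S S: starts with S

No direct left recursion found.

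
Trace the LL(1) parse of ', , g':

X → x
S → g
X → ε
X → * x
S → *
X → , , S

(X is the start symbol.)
LL(1) parsing maintains a stack (initially the start symbol over $) and the input. At each step: if the stack top is a terminal, match it against the current input token; if it is a non-terminal N, replace it with the RHS of M[N, lookahead] (the unique production whose predict set contains the lookahead).

Stack is shown with the top on the left.

Stack    Input    Action
------------------------
X $      , , g $  output X → , , S
, , S $  , , g $  match ','
, S $    , g $    match ','
S $      g $      output S → g
g $      g $      match 'g'
$        $        accept

The string is accepted.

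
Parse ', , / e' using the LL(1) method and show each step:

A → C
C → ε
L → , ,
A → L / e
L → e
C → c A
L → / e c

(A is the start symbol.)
LL(1) parsing maintains a stack (initially the start symbol over $) and the input. At each step: if the stack top is a terminal, match it against the current input token; if it is a non-terminal N, replace it with the RHS of M[N, lookahead] (the unique production whose predict set contains the lookahead).

Stack is shown with the top on the left.

Stack      Input      Action
----------------------------
A $        , , / e $  output A → L / e
L / e $    , , / e $  output L → , ,
, , / e $  , , / e $  match ','
, / e $    , / e $    match ','
/ e $      / e $      match '/'
e $        e $        match 'e'
$          $          accept

The string is accepted.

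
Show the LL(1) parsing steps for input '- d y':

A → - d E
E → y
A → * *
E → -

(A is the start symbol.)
Stack is shown with the top on the left.

Stack    Input    Action
------------------------
A $      - d y $  output A → - d E
- d E $  - d y $  match '-'
d E $    d y $    match 'd'
E $      y $      output E → y
y $      y $      match 'y'
$        $        accept

The string is accepted.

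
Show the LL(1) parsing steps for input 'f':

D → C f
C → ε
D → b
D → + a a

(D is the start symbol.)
Stack is shown with the top on the left.

Stack  Input  Action
--------------------
D $    f $    output D → C f
C f $  f $    output C → ε
f $    f $    match 'f'
$      $      accept

The string is accepted.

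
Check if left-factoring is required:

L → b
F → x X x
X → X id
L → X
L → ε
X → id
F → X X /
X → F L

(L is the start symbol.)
Left-factoring is needed when two productions for the same non-terminal
share a common prefix on the right-hand side.

Productions for L:
  L → b
  L → X
  L → ε
Productions for F:
  F → x X x
  F → X X /
Productions for X:
  X → X id
  X → id
  X → F L

No common prefixes found.

Answer: No, left-factoring is not needed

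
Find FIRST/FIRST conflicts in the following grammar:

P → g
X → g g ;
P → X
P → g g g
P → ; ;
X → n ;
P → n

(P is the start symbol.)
A FIRST/FIRST conflict occurs when two productions N → α and N → β for the same non-terminal have FIRST(α) ∩ FIRST(β) ≠ ∅ (with ε ∈ FIRST of a nullable right-hand side, so two nullable alternatives also conflict).

FIRST sets of the non-terminals at (or reachable through a nullable prefix from) the front of some alternative:
  FIRST(X) = { 'g', 'n' }

Productions for P:
  P → g: FIRST = { 'g' }
  P → X: FIRST = { 'g', 'n' }
  P → g g g: FIRST = { 'g' }
  P → ; ;: FIRST = { ';' }
  P → n: FIRST = { 'n' }
Productions for X:
  X → g g ;: FIRST = { 'g' }
  X → n ;: FIRST = { 'n' }

Conflict for P: P → g and P → X
  Overlap: { 'g' }
Conflict for P: P → g and P → g g g
  Overlap: { 'g' }
Conflict for P: P → X and P → g g g
  Overlap: { 'g' }
Conflict for P: P → X and P → n
  Overlap: { 'n' }

Answer: Yes. P → g / P → X on { 'g' }; P → g / P → g g g on { 'g' }; P → X / P → g g g on { 'g' }; P → X / P → n on { 'n' }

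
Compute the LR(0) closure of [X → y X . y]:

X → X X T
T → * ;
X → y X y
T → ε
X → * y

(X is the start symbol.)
To compute CLOSURE, for each item [A → α.Bβ] where B is a non-terminal, add [B → .γ] for all productions B → γ; repeat for the newly added items until nothing changes.

Start with: [X → y X . y]
The dot precedes the terminal y, so nothing is added.

CLOSURE = { [X → y X . y] }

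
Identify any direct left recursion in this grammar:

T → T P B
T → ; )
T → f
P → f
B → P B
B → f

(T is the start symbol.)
Direct left recursion occurs when N → N α for some non-terminal N (the right-hand side begins with the left-hand side itself).

T → T P B: LEFT RECURSIVE (starts with T)
T → ; ): starts with ';'
T → f: starts with f
P → f: starts with f
B → P B: starts with P
B → f: starts with f

The grammar has direct left recursion on: T.

Answer: Yes, T is left-recursive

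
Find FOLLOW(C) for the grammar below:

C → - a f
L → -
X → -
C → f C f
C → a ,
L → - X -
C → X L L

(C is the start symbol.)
C is the start symbol, so $ ∈ FOLLOW(C).
In C → f C f: C is followed by f, add FIRST(f) \ {ε} = { 'f' }

Taking the union: FOLLOW(C) = { $, 'f' }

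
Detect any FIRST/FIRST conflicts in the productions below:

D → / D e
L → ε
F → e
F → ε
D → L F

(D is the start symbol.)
FIRST sets of the non-terminals at (or reachable through a nullable prefix from) the front of some alternative:
  FIRST(L) = { ε }
  FIRST(F) = { 'e', ε }

Productions for D:
  D → / D e: FIRST = { '/' }
  D → L F: FIRST = { 'e', ε }
Productions for F:
  F → e: FIRST = { 'e' }
  F → ε: FIRST = { ε }
L has only one production, so no FIRST/FIRST conflict is possible there.

All alternatives of each non-terminal have pairwise disjoint FIRST sets.

Answer: No FIRST/FIRST conflicts.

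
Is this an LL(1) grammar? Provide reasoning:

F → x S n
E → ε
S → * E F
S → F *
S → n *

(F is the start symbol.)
A grammar is LL(1) if for each non-terminal N with multiple productions, the predict sets of those productions are pairwise disjoint, where PREDICT(N → α) = (FIRST(α) \ {ε}) ∪ (FOLLOW(N) if α ⇒* ε).

Relevant sets:
  FIRST(F) = { 'x' }

For S:
  PREDICT(S → '*' E F) = { '*' }
  PREDICT(S → F '*') = { 'x' }
  PREDICT(S → n '*') = { 'n' }
F, E have a single production, so nothing to check there.

All predict sets are disjoint. The grammar IS LL(1).

Answer: Yes, the grammar is LL(1).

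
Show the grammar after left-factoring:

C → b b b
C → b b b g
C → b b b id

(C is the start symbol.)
C → b b b C'
C' → ε
C' → g
C' → id

Left-factoring transforms A → αβ₁ | αβ₂ into A → αA' and A' → β₁ | β₂
(α is the longest common prefix among the alternatives). Repeat until
no nonterminal has two alternatives with a common prefix.

Round 1: C has alternatives sharing prefix 'b b b'. Introduce C': C → b b b C'
  Add: C' → ε
  Add: C' → g
  Add: C' → id

No remaining common prefixes — done.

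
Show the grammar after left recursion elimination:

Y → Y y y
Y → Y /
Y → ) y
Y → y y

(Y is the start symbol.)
Y is directly left-recursive. The standard transformation for
  A → A α₁ | ... | A α_m | β₁ | ... | β_n
is
  A  → β₁ A' | ... | β_n A'
  A' → α₁ A' | ... | α_m A' | ε

Y → ) y becomes Y → ) y Y'
Y → y y becomes Y → y y Y'
Y → Y y y becomes Y' → y y Y'
Y → Y / becomes Y' → / Y'
Add Y' → ε

Resulting grammar:
Y → ) y Y'
Y → y y Y'
Y' → y y Y'
Y' → / Y'
Y' → ε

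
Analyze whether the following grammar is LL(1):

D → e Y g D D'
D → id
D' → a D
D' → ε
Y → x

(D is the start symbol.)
No. Predict set conflict for D': { 'a' }

A grammar is LL(1) if for each non-terminal N with multiple productions, the predict sets of those productions are pairwise disjoint, where PREDICT(N → α) = (FIRST(α) \ {ε}) ∪ (FOLLOW(N) if α ⇒* ε).

Relevant sets:
  FOLLOW(D') = { $, 'a' }

For D:
  PREDICT(D → e Y g D D') = { 'e' }
  PREDICT(D → id) = { 'id' }
For D':
  PREDICT(D' → a D) = { 'a' }
  PREDICT(D' → ε) = { $, 'a' }
Y has a single production, so nothing to check there.

Conflict found: Predict set conflict for D': { 'a' }
The grammar is NOT LL(1).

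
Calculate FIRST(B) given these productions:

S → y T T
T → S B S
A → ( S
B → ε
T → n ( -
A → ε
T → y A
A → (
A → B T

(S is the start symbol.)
{ ε }

From B → ε:
  - ε-production, so ε ∈ FIRST(B)

Collecting: FIRST(B) = { ε }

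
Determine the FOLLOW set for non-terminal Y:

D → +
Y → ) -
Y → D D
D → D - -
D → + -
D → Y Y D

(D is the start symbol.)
In D → Y Y D: Y is followed by Y D, add FIRST(Y D) \ {ε} = { ')', '+' }
In D → Y Y D: Y is followed by D, add FIRST(D) \ {ε} = { ')', '+' }

Taking the union: FOLLOW(Y) = { ')', '+' }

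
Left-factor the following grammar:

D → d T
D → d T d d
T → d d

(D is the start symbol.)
Left-factoring transforms A → αβ₁ | αβ₂ into A → αA' and A' → β₁ | β₂
(α is the longest common prefix among the alternatives). Repeat until
no nonterminal has two alternatives with a common prefix.

Round 1: D has alternatives sharing prefix 'd T'. Introduce D': D → d T D'
  Add: D' → ε
  Add: D' → d d

No remaining common prefixes — done.

Resulting grammar:
D → d T D'
D' → ε
D' → d d
T → d d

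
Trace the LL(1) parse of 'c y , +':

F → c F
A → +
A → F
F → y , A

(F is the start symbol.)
Stack is shown with the top on the left.

Stack    Input      Action
--------------------------
F $      c y , + $  output F → c F
c F $    c y , + $  match 'c'
F $      y , + $    output F → y , A
y , A $  y , + $    match 'y'
, A $    , + $      match ','
A $      + $        output A → +
+ $      + $        match '+'
$        $          accept

The string is accepted.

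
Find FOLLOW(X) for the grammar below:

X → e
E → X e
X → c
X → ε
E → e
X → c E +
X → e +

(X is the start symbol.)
To compute FOLLOW(X), find every occurrence of X on a right-hand side N → α X β: add FIRST(β) \ {ε}, and if β is empty or nullable also add FOLLOW(N). Iterate to a fixed point.

X is the start symbol, so $ ∈ FOLLOW(X).
In E → X e: X is followed by e, add FIRST(e) \ {ε} = { 'e' }

Taking the union: FOLLOW(X) = { $, 'e' }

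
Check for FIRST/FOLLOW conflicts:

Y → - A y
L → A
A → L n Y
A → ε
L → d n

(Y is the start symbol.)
Yes. A → L n Y with FOLLOW(A) on { 'n' }

Nullable non-terminals: A, L.
FIRST sets used below: FIRST(L) = { 'd', 'n', ε }, FIRST(A) = { 'd', 'n', ε }

A: nullable alternative(s) A → ε; FOLLOW(A) = { 'n', 'y' }
  A → L n Y: FIRST \ {ε} = { 'd', 'n' } — overlaps FOLLOW(A) on { 'n' }: CONFLICT
  A → ε: FIRST \ {ε} = { } — this is the only nullable alternative, skip

L: nullable alternative(s) L → A; FOLLOW(L) = { 'n' }
  L → A: FIRST \ {ε} = { 'd', 'n' } — this is the only nullable alternative, skip
  L → d n: FIRST \ {ε} = { 'd' } — disjoint from FOLLOW(L)

Y has no nullable alternative, so no FIRST/FOLLOW check is needed there.

So the grammar has 1 FIRST/FOLLOW conflict (marked CONFLICT above).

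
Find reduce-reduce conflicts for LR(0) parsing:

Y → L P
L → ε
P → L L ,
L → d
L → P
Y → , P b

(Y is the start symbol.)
Yes — I7: [L → P .] vs [Y → L P .]

A reduce-reduce conflict occurs when an LR(0) state has two complete items [A → α .] and [B → β .] — both call for a reduction, and with no lookahead the parser cannot choose between them.

Augment with Y' → Y and build the canonical LR(0) collection (I0 = CLOSURE({[Y' → . Y]}), then GOTO on every symbol after a dot until no new states appear). It has 12 states:
  I0: { [L → . P], [L → . d], [L → .], [P → . L L ,], [Y → . , P b], [Y → . L P], [Y' → . Y] }  — shift, reduce
  I1: { [L → . P], [L → . d], [L → .], [P → . L L ,], [Y → , . P b] }  — shift, reduce
  I2: { [L → . P], [L → . d], [L → .], [P → . L L ,], [P → L . L ,], [Y → L . P] }  — shift, reduce
  I3: { [L → P .] }  — reduce
  I4: { [Y' → Y .] }  — accept
  I5: { [L → d .] }  — reduce
  I6: { [L → . P], [L → . d], [L → .], [P → . L L ,], [P → L . L ,], [P → L L . ,] }  — shift, reduce
  I7: { [L → P .], [Y → L P .] }  — 2 reduces
  I8: { [P → L L , .] }  — reduce
  I9: { [L → . P], [L → . d], [L → .], [P → . L L ,], [P → L . L ,] }  — shift, reduce
  I10: { [L → P .], [Y → , P . b] }  — shift, reduce
  I11: { [Y → , P b .] }  — reduce

I7 contains complete items [L → P .], [Y → L P .] — reduce-reduce conflict.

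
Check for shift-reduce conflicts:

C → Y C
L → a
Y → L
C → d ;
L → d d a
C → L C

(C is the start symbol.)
Augment with C' → C and build the canonical LR(0) collection (I0 = CLOSURE({[C' → . C]}), then GOTO on every symbol after a dot until no new states appear). It has 11 states:
  I0: { [C → . L C], [C → . Y C], [C → . d ;], [C' → . C], [L → . a], [L → . d d a], [Y → . L] }  — shift
  I1: { [C' → C .] }  — accept
  I2: { [C → . L C], [C → . Y C], [C → . d ;], [C → L . C], [L → . a], [L → . d d a], [Y → . L], [Y → L .] }  — shift, reduce
  I3: { [C → . L C], [C → . Y C], [C → . d ;], [C → Y . C], [L → . a], [L → . d d a], [Y → . L] }  — shift
  I4: { [L → a .] }  — reduce
  I5: { [C → d . ;], [L → d . d a] }  — shift
  I6: { [C → d ; .] }  — reduce
  I7: { [L → d d . a] }  — shift
  I8: { [L → d d a .] }  — reduce
  I9: { [C → Y C .] }  — reduce
  I10: { [C → L C .] }  — reduce

I2 contains reduce item [Y → L .] and shift items [C → . d ;], [L → . a], [L → . d d a] — shift-reduce conflict.

Answer: Yes — I2: [Y → L .] vs [C → . d ;]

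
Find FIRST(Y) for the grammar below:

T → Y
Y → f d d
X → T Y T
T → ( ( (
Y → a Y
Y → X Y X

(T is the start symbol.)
FIRST sets of the other non-terminals involved (by the same procedure, iterated to a fixed point):
  FIRST(X) = { '(', 'a', 'f' }

From Y → f d d:
  - f is a terminal: add 'f' and stop
From Y → a Y:
  - a is a terminal: add 'a' and stop
From Y → X Y X:
  - X is a non-terminal: add FIRST(X) \ {ε} = { '(', 'a', 'f' }
    X is not nullable, so stop

Collecting: FIRST(Y) = { '(', 'a', 'f' }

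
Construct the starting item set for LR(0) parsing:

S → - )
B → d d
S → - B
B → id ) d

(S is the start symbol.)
First, augment the grammar with S' → S
I₀ = CLOSURE({ [S' → . S] }):
  [S' → . S] has the dot before S: add [S → . - )], [S → . - B]
No further items can be added.

I₀ = { [S → . - )], [S → . - B], [S' → . S] }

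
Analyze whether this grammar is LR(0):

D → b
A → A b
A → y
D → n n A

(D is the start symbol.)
A grammar is LR(0) if no state in the canonical LR(0) collection has:
  - both a shift item (dot before a terminal) and a complete item (shift-reduce conflict), or
  - two or more complete items (reduce-reduce conflict; the accept item [D' → D .] counts as a complete item here).

Augment with D' → D and build the canonical LR(0) collection (I0 = CLOSURE({[D' → . D]}), then GOTO on every symbol after a dot until no new states appear). It has 8 states:
  I0: { [D → . b], [D → . n n A], [D' → . D] }  — shift
  I1: { [D' → D .] }  — accept
  I2: { [D → b .] }  — reduce
  I3: { [D → n . n A] }  — shift
  I4: { [A → . A b], [A → . y], [D → n n . A] }  — shift
  I5: { [A → A . b], [D → n n A .] }  — shift, reduce
  I6: { [A → y .] }  — reduce
  I7: { [A → A b .] }  — reduce

Conflict in state I5:
  Shift-reduce conflict between [D → n n A .] and [A → A . b]
So the grammar is NOT LR(0).

Answer: No. Shift-reduce conflict between [D → n n A .] and [A → A . b]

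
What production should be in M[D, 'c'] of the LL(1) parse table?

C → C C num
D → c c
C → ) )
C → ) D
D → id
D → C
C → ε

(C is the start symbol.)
D → c c

To find M[D, 'c'], we find productions for D where 'c' is in the predict set (PREDICT(N → α) = (FIRST(α) \ {ε}) ∪ (FOLLOW(N) if α ⇒* ε)).

Relevant sets:
  FIRST(C) = { ')', 'num', ε }
  FOLLOW(D) = { $, ')', 'num' }

D → c c: PREDICT = { 'c' }
  'c' is in predict set, so this production goes in M[D, 'c']
D → id: PREDICT = { 'id' }
D → C: PREDICT = { $, ')', 'num' }

M[D, 'c'] = D → c c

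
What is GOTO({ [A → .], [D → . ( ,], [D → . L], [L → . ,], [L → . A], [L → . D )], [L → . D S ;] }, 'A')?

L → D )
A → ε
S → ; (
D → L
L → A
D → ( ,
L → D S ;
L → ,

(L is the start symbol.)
GOTO(I, 'A') = CLOSURE({ [A → αX.β] : [A → α.Xβ] ∈ I, X = 'A' })

Items with dot before 'A', with the dot advanced:
  [L → . A] → [L → A .]
Closure adds nothing (no advanced item has the dot before a non-terminal).

GOTO = { [L → A .] }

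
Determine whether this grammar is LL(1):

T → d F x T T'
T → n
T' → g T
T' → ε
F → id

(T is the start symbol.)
Relevant sets:
  FOLLOW(T') = { $, 'g' }

For T:
  PREDICT(T → d F x T T') = { 'd' }
  PREDICT(T → n) = { 'n' }
For T':
  PREDICT(T' → g T) = { 'g' }
  PREDICT(T' → ε) = { $, 'g' }
F has a single production, so nothing to check there.

Conflict found: Predict set conflict for T': { 'g' }
The grammar is NOT LL(1).

Answer: No. Predict set conflict for T': { 'g' }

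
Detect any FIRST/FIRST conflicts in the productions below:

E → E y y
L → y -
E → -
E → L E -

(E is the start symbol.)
Yes. E → E y y / E → '-' on { '-' }; E → E y y / E → L E '-' on { 'y' }

FIRST sets of the non-terminals at (or reachable through a nullable prefix from) the front of some alternative:
  FIRST(E) = { '-', 'y' }
  FIRST(L) = { 'y' }

Productions for E:
  E → E y y: FIRST = { '-', 'y' }
  E → -: FIRST = { '-' }
  E → L E -: FIRST = { 'y' }
L has only one production, so no FIRST/FIRST conflict is possible there.

Conflict for E: E → E y y and E → -
  Overlap: { '-' }
Conflict for E: E → E y y and E → L E -
  Overlap: { 'y' }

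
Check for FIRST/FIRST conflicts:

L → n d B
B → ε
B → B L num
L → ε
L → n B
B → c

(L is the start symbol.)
Yes. L → n d B / L → n B on { 'n' }; B → B L num / B → c on { 'c' }

FIRST sets of the non-terminals at (or reachable through a nullable prefix from) the front of some alternative:
  FIRST(B) = { 'c', 'n', 'num', ε }
  FIRST(L) = { 'n', ε }

Productions for L:
  L → n d B: FIRST = { 'n' }
  L → ε: FIRST = { ε }
  L → n B: FIRST = { 'n' }
Productions for B:
  B → ε: FIRST = { ε }
  B → B L num: FIRST = { 'c', 'n', 'num' }
  B → c: FIRST = { 'c' }

Conflict for L: L → n d B and L → n B
  Overlap: { 'n' }
Conflict for B: B → B L num and B → c
  Overlap: { 'c' }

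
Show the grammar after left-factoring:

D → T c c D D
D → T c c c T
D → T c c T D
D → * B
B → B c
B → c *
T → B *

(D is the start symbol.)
Left-factoring transforms A → αβ₁ | αβ₂ into A → αA' and A' → β₁ | β₂
(α is the longest common prefix among the alternatives). Repeat until
no nonterminal has two alternatives with a common prefix.

Round 1: D has alternatives sharing prefix 'T c c'. Introduce D': D → T c c D'
  Add: D' → D D
  Add: D' → c T
  Add: D' → T D

No remaining common prefixes — done.

Resulting grammar:
D → T c c D'
D' → D D
D' → c T
D' → T D
D → * B
B → B c
B → c *
T → B *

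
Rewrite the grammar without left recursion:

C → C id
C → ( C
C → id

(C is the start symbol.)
C is directly left-recursive. The standard transformation for
  A → A α₁ | ... | A α_m | β₁ | ... | β_n
is
  A  → β₁ A' | ... | β_n A'
  A' → α₁ A' | ... | α_m A' | ε

C → ( C becomes C → ( C C'
C → id becomes C → id C'
C → C id becomes C' → id C'
Add C' → ε

Resulting grammar:
C → ( C C'
C → id C'
C' → id C'
C' → ε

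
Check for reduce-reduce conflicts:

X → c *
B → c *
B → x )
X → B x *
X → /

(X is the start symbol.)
Yes — I7: [B → c * .] vs [X → c * .]

A reduce-reduce conflict occurs when an LR(0) state has two complete items [A → α .] and [B → β .] — both call for a reduction, and with no lookahead the parser cannot choose between them.

Augment with X' → X and build the canonical LR(0) collection (I0 = CLOSURE({[X' → . X]}), then GOTO on every symbol after a dot until no new states appear). It has 10 states:
  I0: { [B → . c *], [B → . x )], [X → . /], [X → . B x *], [X → . c *], [X' → . X] }  — shift
  I1: { [X → / .] }  — reduce
  I2: { [X → B . x *] }  — shift
  I3: { [X' → X .] }  — accept
  I4: { [B → c . *], [X → c . *] }  — shift
  I5: { [B → x . )] }  — shift
  I6: { [B → x ) .] }  — reduce
  I7: { [B → c * .], [X → c * .] }  — 2 reduces
  I8: { [X → B x . *] }  — shift
  I9: { [X → B x * .] }  — reduce

I7 contains complete items [B → c * .], [X → c * .] — reduce-reduce conflict.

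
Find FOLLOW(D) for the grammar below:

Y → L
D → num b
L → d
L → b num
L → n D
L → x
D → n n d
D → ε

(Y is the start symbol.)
{ $ }

In L → n D: D is at the end, add FOLLOW(L)

The FOLLOW sets referred to above (computed the same way, to a fixed point):
  FOLLOW(L) = { $ }

Taking the union: FOLLOW(D) = { $ }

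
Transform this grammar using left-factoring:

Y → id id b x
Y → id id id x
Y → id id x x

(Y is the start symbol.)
Left-factoring transforms A → αβ₁ | αβ₂ into A → αA' and A' → β₁ | β₂
(α is the longest common prefix among the alternatives). Repeat until
no nonterminal has two alternatives with a common prefix.

Round 1: Y has alternatives sharing prefix 'id id'. Introduce Y': Y → id id Y'
  Add: Y' → b x
  Add: Y' → id x
  Add: Y' → x x

No remaining common prefixes — done.

Resulting grammar:
Y → id id Y'
Y' → b x
Y' → id x
Y' → x x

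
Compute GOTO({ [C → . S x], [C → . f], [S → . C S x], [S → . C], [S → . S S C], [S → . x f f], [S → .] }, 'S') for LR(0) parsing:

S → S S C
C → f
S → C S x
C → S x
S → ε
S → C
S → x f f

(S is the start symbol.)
GOTO(I, 'S') = CLOSURE({ [A → αX.β] : [A → α.Xβ] ∈ I, X = 'S' })

Items with dot before 'S', with the dot advanced:
  [C → . S x] → [C → S . x]
  [S → . S S C] → [S → S . S C]
Closure of the advanced items:
  [S → S . S C] has the dot before S: add [S → . S S C], [S → . C S x], [S → .], [S → . C], [S → . x f f]
  [S → . C S x] has the dot before C: add [C → . f], [C → . S x]

GOTO = { [C → . S x], [C → . f], [C → S . x], [S → . C S x], [S → . C], [S → . S S C], [S → . x f f], [S → .], [S → S . S C] }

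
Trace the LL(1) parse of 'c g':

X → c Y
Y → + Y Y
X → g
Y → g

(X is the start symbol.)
Stack is shown with the top on the left.

Stack  Input  Action
--------------------
X $    c g $  output X → c Y
c Y $  c g $  match 'c'
Y $    g $    output Y → g
g $    g $    match 'g'
$      $      accept

The string is accepted.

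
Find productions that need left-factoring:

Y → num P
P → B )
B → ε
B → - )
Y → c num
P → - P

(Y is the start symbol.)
No, left-factoring is not needed

Left-factoring is needed when two productions for the same non-terminal
share a common prefix on the right-hand side.

Productions for Y:
  Y → num P
  Y → c num
Productions for P:
  P → B )
  P → - P
Productions for B:
  B → ε
  B → - )

No common prefixes found.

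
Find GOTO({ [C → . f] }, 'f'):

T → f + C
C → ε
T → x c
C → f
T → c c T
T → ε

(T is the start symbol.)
GOTO(I, 'f') = CLOSURE({ [A → αX.β] : [A → α.Xβ] ∈ I, X = 'f' })

Items with dot before 'f', with the dot advanced:
  [C → . f] → [C → f .]
Closure adds nothing (no advanced item has the dot before a non-terminal).

GOTO = { [C → f .] }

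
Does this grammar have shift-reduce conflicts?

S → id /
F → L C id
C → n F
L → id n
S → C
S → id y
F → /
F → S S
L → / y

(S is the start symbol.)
Yes — I5: [F → / .] vs [L → / . y]

A shift-reduce conflict occurs when an LR(0) state has both:
  - a complete (reduce) item [A → α .] (dot at the end), and
  - a shift item [B → β . c γ] (dot before a terminal).

Augment with S' → S and build the canonical LR(0) collection (I0 = CLOSURE({[S' → . S]}), then GOTO on every symbol after a dot until no new states appear). It has 17 states:
  I0: { [C → . n F], [S → . C], [S → . id /], [S → . id y], [S' → . S] }  — shift
  I1: { [S → C .] }  — reduce
  I2: { [S' → S .] }  — accept
  I3: { [S → id . /], [S → id . y] }  — shift
  I4: { [C → . n F], [C → n . F], [F → . /], [F → . L C id], [F → . S S], [L → . / y], [L → . id n], [S → . C], [S → . id /], [S → . id y] }  — shift
  I5: { [F → / .], [L → / . y] }  — shift, reduce
  I6: { [C → n F .] }  — reduce
  I7: { [C → . n F], [F → L . C id] }  — shift
  I8: { [C → . n F], [F → S . S], [S → . C], [S → . id /], [S → . id y] }  — shift
  I9: { [L → id . n], [S → id . /], [S → id . y] }  — shift
  I10: { [S → id / .] }  — reduce
  I11: { [L → id n .] }  — reduce
  I12: { [S → id y .] }  — reduce
  I13: { [F → S S .] }  — reduce
  I14: { [F → L C . id] }  — shift
  I15: { [F → L C id .] }  — reduce
  I16: { [L → / y .] }  — reduce

I5 contains reduce item [F → / .] and shift item [L → / . y] — shift-reduce conflict.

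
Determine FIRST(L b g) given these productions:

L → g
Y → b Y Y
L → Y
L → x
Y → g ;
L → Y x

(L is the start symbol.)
{ 'b', 'g', 'x' }

FIRST sets of the non-terminals involved (from the grammar, by fixed-point iteration):
  FIRST(L) = { 'b', 'g', 'x' }

To compute FIRST(L b g), process the symbols left to right:
Symbol L is a non-terminal. Add FIRST(L) \ {ε} = { 'b', 'g', 'x' }
L is not nullable (ε ∉ FIRST(L)), so stop here.
FIRST(L b g) = { 'b', 'g', 'x' }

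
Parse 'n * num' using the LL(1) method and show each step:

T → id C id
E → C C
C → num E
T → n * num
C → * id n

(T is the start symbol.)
Stack is shown with the top on the left.

Stack      Input      Action
----------------------------
T $        n * num $  output T → n * num
n * num $  n * num $  match 'n'
* num $    * num $    match '*'
num $      num $      match 'num'
$          $          accept

The string is accepted.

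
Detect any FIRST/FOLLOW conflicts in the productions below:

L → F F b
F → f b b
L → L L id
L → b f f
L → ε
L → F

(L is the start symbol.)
Yes. L → F F b with FOLLOW(L) on { 'f' }; L → L L id with FOLLOW(L) on { 'b', 'f', 'id' }; L → b f f with FOLLOW(L) on { 'b' }; L → F with FOLLOW(L) on { 'f' }

Nullable non-terminals: L.
FIRST sets used below: FIRST(F) = { 'f' }, FIRST(L) = { 'b', 'f', 'id', ε }

L: nullable alternative(s) L → ε; FOLLOW(L) = { $, 'b', 'f', 'id' }
  L → F F b: FIRST \ {ε} = { 'f' } — overlaps FOLLOW(L) on { 'f' }: CONFLICT
  L → L L id: FIRST \ {ε} = { 'b', 'f', 'id' } — overlaps FOLLOW(L) on { 'b', 'f', 'id' }: CONFLICT
  L → b f f: FIRST \ {ε} = { 'b' } — overlaps FOLLOW(L) on { 'b' }: CONFLICT
  L → ε: FIRST \ {ε} = { } — this is the only nullable alternative, skip
  L → F: FIRST \ {ε} = { 'f' } — overlaps FOLLOW(L) on { 'f' }: CONFLICT

F has no nullable alternative, so no FIRST/FOLLOW check is needed there.

So the grammar has 4 FIRST/FOLLOW conflicts (marked CONFLICT above).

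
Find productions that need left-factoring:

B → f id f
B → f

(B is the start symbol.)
Yes, B has productions with common prefix 'f'

Left-factoring is needed when two productions for the same non-terminal
share a common prefix on the right-hand side.

Productions for B:
  B → f id f
  B → f

Found common prefix 'f' in productions for B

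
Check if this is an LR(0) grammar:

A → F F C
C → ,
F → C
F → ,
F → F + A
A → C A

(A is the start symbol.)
No. Reduce-reduce conflict: [C → , .] and [F → , .]

Augment with A' → A and build the canonical LR(0) collection (I0 = CLOSURE({[A' → . A]}), then GOTO on every symbol after a dot until no new states appear). It has 12 states:
  I0: { [A → . C A], [A → . F F C], [A' → . A], [C → . ,], [F → . ,], [F → . C], [F → . F + A] }  — shift
  I1: { [C → , .], [F → , .] }  — 2 reduces
  I2: { [A' → A .] }  — accept
  I3: { [A → . C A], [A → . F F C], [A → C . A], [C → . ,], [F → . ,], [F → . C], [F → . F + A], [F → C .] }  — shift, reduce
  I4: { [A → F . F C], [C → . ,], [F → . ,], [F → . C], [F → . F + A], [F → F . + A] }  — shift
  I5: { [A → . C A], [A → . F F C], [C → . ,], [F → . ,], [F → . C], [F → . F + A], [F → F + . A] }  — shift
  I6: { [F → C .] }  — reduce
  I7: { [A → F F . C], [C → . ,], [F → F . + A] }  — shift
  I8: { [C → , .] }  — reduce
  I9: { [A → F F C .] }  — reduce
  I10: { [F → F + A .] }  — reduce
  I11: { [A → C A .] }  — reduce

Conflict in state I1:
  Reduce-reduce conflict: [C → , .] and [F → , .]
So the grammar is NOT LR(0).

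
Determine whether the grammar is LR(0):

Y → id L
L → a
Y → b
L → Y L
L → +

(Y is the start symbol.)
Yes, the grammar is LR(0)

Augment with Y' → Y and build the canonical LR(0) collection (I0 = CLOSURE({[Y' → . Y]}), then GOTO on every symbol after a dot until no new states appear). It has 9 states:
  I0: { [Y → . b], [Y → . id L], [Y' → . Y] }  — shift
  I1: { [Y' → Y .] }  — accept
  I2: { [Y → b .] }  — reduce
  I3: { [L → . +], [L → . Y L], [L → . a], [Y → . b], [Y → . id L], [Y → id . L] }  — shift
  I4: { [L → + .] }  — reduce
  I5: { [Y → id L .] }  — reduce
  I6: { [L → . +], [L → . Y L], [L → . a], [L → Y . L], [Y → . b], [Y → . id L] }  — shift
  I7: { [L → a .] }  — reduce
  I8: { [L → Y L .] }  — reduce

Every state is either a pure shift/goto state or contains exactly one complete item and nothing to shift — no conflicts. The grammar is LR(0).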